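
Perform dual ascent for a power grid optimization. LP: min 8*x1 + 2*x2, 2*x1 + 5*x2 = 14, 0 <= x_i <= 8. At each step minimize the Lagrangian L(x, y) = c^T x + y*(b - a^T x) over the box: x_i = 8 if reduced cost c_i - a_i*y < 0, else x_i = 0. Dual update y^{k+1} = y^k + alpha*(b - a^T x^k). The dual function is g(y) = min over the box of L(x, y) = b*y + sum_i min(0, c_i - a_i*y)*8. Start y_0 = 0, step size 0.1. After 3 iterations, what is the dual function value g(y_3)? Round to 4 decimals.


Dual ascent for LP: min 8*x1 + 2*x2, 2*x1 + 5*x2 = 14, 0 <= x_i <= 8
Step 1: y^k = 0.0, reduced costs: (8.0, 2.0)
  x^k = (0.0, 0.0), subgradient = b - a^T x = 14.0
  y^{k+1} = 0.0 + 0.1*14.0 = 1.4
Step 2: y^k = 1.4, reduced costs: (5.2, -5.0)
  x^k = (0.0, 8.0), subgradient = b - a^T x = -26.0
  y^{k+1} = 1.4 + 0.1*-26.0 = -1.2
Step 3: y^k = -1.2, reduced costs: (10.4, 8.0)
  x^k = (0.0, 0.0), subgradient = b - a^T x = 14.0
  y^{k+1} = -1.2 + 0.1*14.0 = 0.2
Dual objective at y_3 = 0.2: reduced costs (7.6, 1.0), box minimizer x = (0.0, 0.0)
g(y_3) = b*y + (c1 - a1*y)*x1 + (c2 - a2*y)*x2 = 14*0.2 + 7.6*0.0 + 1.0*0.0 = 2.8 + 0.0 + 0.0 = 2.8


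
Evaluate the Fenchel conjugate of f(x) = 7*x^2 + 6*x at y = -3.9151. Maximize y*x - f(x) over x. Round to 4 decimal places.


f*(y) = sup_x {y*x - a*x^2 - b*x} = sup_x {(y-b)*x - a*x^2}
FOC: (y - b) - 2a*x = 0 => x* = (y - b)/(2a)
x* = (-3.9151 - 6)/(2*7) = -0.7082
f*(-3.9151) = (y-b)^2/(4a) = (-3.9151 - 6)^2/(4*7)
= 98.3092/28 = 3.511


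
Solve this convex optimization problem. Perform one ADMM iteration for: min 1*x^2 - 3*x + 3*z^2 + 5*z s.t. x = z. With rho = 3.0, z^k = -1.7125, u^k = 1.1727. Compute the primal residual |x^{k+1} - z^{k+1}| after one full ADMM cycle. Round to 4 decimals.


ADMM iteration with rho = 3.0, z^k = -1.7125, u^k = 1.1727
Step 1: x-update.
Minimize 1*x^2 - 3*x + (3.0/2)*(x + 1.7125 + 1.1727)^2
FOC: (2*1 + 3.0)*x = 3 + 3.0*(-1.7125 - 1.1727)
x^{k+1} = -1.1311
Step 2: z-update.
Minimize 3*z^2 + 5*z + (3.0/2)*(-1.1311 - z + 1.1727)^2
FOC: (2*3 + 3.0)*z = -5 + 3.0*(-1.1311 + 1.1727)
z^{k+1} = -0.5417
Step 3: u-update.
u^{k+1} = 1.1727 - 1.1311 + 0.5417 = 0.5833
Step 4: Primal residual = |-1.1311 + 0.5417| = 0.5894


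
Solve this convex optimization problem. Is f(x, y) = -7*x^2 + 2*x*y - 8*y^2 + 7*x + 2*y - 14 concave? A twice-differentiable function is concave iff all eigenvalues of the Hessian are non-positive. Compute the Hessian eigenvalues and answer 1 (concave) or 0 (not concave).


The Hessian of f(x,y) = -7*x^2 + 2*x*y - 8*y^2 + 7*x + 2*y - 14 is:
H = [[-14, 2], [2, -16]]
Trace = -14 - 16 = -30
Determinant = -14*-16 - (2)^2 = 220
Discriminant = (-30)^2 - 4*220 = 20.0
Eigenvalues: lambda_1 = -17.2361, lambda_2 = -12.7639
The function is concave.

1


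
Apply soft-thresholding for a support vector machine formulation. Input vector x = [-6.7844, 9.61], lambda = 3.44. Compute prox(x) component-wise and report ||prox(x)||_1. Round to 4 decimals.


Soft-thresholding with lambda = 3.44:
prox(-6.7844) = sign(-6.7844)*max(|-6.7844| - 3.44, 0) = -3.3444
prox(9.61) = sign(9.61)*max(|9.61| - 3.44, 0) = 6.17
prox(x) = [-3.3444, 6.17]
||prox(x)||_1 = 3.3444 + 6.17 = 9.5144


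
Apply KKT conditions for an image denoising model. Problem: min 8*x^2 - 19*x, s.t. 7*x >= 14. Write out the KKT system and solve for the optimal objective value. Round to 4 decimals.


Step 1: Try lambda = 0 (constraint inactive).
x_unc = 19/(2*8) = 1.1875
Check: 7*1.1875 = 8.3125 < 14 -- violated!
Step 2: Constraint must be active: 7*x = 14
x* = 14/7 = 2.0
lambda = (2*8*2.0 - 19)/7 = 1.8571
Step 3: Compute optimal value.
f(x*) = 8*2.0^2 - 19*2.0 = -6.0


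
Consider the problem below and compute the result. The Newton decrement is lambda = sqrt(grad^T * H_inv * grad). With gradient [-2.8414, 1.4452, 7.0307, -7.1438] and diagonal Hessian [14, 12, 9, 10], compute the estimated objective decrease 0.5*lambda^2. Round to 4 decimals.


Step 1: H is diagonal, so H^(-1) * g = [-0.203, 0.1204, 0.7812, -0.7144].
Step 2: g^T H^(-1) g = sum_i g_i^2 / H_ii
  = (-2.8414)^2/14 + (1.4452)^2/12 + (7.0307)^2/9 + (-7.1438)^2/10
  = 0.5767 + 0.1741 + 5.4923 + 5.1034 = 11.3464
Step 3: Objective decrease = 0.5 * g^T H^(-1) g = 5.6732


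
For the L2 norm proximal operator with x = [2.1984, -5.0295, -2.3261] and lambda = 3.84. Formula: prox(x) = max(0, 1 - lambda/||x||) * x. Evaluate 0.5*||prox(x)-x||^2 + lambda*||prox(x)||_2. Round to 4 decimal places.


Step 1: Compute ||x||.
||x|| = 5.9615
Step 2: Compute scaling factor.
scale = max(0, 1 - 3.84/5.9615) = 0.3559
Step 3: prox(x) = [0.7823, -1.7898, -0.8278]
||prox(x)|| = 2.1215
Step 4: Proximal objective.
0.5*||prox-x||^2 = 7.3728
lambda*||prox|| = 8.1466
Total = 15.5194


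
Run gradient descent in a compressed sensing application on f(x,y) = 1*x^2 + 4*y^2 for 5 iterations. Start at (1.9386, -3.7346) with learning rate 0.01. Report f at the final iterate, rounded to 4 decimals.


Gradient descent on f(x,y) = 1*x^2 + 4*y^2.
Starting point: (1.9386, -3.7346), alpha = 0.01
Step 1: grad_x = 2*1*1.9386 = 3.8772, grad_y = 2*4*-3.7346 = -29.8768
  x_1 = 1.9386 - 0.01*3.8772 = 1.8998
  y_1 = -3.7346 - 0.01*-29.8768 = -3.4358
Step 2: grad_x = 2*1*1.8998 = 3.7997, grad_y = 2*4*-3.4358 = -27.4867
  x_2 = 1.8998 - 0.01*3.7997 = 1.8618
  y_2 = -3.4358 - 0.01*-27.4867 = -3.161
Step 3: grad_x = 2*1*1.8618 = 3.7237, grad_y = 2*4*-3.161 = -25.2877
  x_3 = 1.8618 - 0.01*3.7237 = 1.8246
  y_3 = -3.161 - 0.01*-25.2877 = -2.9081
Step 4: grad_x = 2*1*1.8246 = 3.6492, grad_y = 2*4*-2.9081 = -23.2647
  x_4 = 1.8246 - 0.01*3.6492 = 1.7881
  y_4 = -2.9081 - 0.01*-23.2647 = -2.6754
Step 5: grad_x = 2*1*1.7881 = 3.5762, grad_y = 2*4*-2.6754 = -21.4035
  x_5 = 1.7881 - 0.01*3.5762 = 1.7523
  y_5 = -2.6754 - 0.01*-21.4035 = -2.4614
f(1.7523, -2.4614) = 1*1.7523^2 + 4*(-2.4614)^2 = 27.3048


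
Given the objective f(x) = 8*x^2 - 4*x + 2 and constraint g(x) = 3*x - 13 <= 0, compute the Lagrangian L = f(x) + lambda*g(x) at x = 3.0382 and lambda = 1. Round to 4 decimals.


Step 1: Evaluate f(x).
f(3.0382) = 8*3.0382^2 - 4*3.0382 + 2 = 63.6925
Step 2: Evaluate g(x).
g(3.0382) = 3*3.0382 - 13 = -3.8854
Step 3: Compute Lagrangian.
L = 63.6925 + 1*-3.8854 = 59.8071


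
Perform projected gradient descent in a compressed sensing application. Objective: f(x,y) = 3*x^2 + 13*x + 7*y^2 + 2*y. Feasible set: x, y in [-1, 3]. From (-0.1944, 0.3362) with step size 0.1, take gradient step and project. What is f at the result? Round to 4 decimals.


Step 1: Compute gradient at (-0.1944, 0.3362).
grad_x = 2*3*-0.1944 + 13 = 11.8336
grad_y = 2*7*0.3362 + 2 = 6.7068
Step 2: Gradient step.
x_raw = -0.1944 - 0.1*11.8336 = -1.3778
y_raw = 0.3362 - 0.1*6.7068 = -0.3345
Step 3: Project onto [-1, 3].
x_proj = clip(-1.3778) = -1.0
y_proj = clip(-0.3345) = -0.3345
Step 4: Evaluate f.
f(-1.0, -0.3345) = -9.8858


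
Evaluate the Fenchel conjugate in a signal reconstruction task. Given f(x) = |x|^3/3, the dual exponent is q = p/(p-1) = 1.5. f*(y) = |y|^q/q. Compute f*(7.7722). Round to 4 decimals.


The conjugate exponent q satisfies 1/p + 1/q = 1.
p = 3, so q = 3/(3 - 1) = 1.5
|y|^q = 7.7722^1.5 = 21.6679
f*(7.7722) = 21.6679 / 1.5 = 14.4452


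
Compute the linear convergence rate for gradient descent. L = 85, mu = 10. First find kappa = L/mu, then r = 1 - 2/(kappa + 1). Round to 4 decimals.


Step 1: Compute the condition number.
kappa = L/mu = 85/10 = 8.5
Step 2: Compute the convergence rate.
r = 1 - 2/(kappa + 1) = 1 - 2*mu/(L + mu) = (L - mu)/(L + mu) = 75/95 = 0.7895


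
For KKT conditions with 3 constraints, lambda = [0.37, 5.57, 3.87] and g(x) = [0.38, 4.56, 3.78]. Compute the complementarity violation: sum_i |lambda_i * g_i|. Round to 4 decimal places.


KKT complementary slackness check:
lambda_1 * g_1 = 0.37 * 0.38 = 0.1406
lambda_2 * g_2 = 5.57 * 4.56 = 25.3992
lambda_3 * g_3 = 3.87 * 3.78 = 14.6286
Total violation = 0.1406 + 25.3992 + 14.6286 = 40.1684


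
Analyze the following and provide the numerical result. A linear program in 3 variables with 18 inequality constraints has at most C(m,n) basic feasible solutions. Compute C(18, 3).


Each vertex corresponds to some choice of n active constraints out of m, so the number of vertices is at most C(m, n) = m! / (n!(m-n)!).
m = 18, n = 3
Numerator: 18 * 17 * 16
Denominator: 3! = 6
C(18, 3) = 816


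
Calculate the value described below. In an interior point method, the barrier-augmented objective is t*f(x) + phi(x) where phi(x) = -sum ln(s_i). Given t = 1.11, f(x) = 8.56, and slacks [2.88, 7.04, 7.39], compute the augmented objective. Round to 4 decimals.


Step 1: Compute log-barrier.
ln values: [1.0578, 1.9516, 2.0001]
phi = -(1.0578 + 1.9516 + 2.0001) = -5.0095
Step 2: Compute augmented objective.
t*f(x) = 1.11*8.56 = 9.5016
Total = 9.5016 - 5.0095 = 4.4921


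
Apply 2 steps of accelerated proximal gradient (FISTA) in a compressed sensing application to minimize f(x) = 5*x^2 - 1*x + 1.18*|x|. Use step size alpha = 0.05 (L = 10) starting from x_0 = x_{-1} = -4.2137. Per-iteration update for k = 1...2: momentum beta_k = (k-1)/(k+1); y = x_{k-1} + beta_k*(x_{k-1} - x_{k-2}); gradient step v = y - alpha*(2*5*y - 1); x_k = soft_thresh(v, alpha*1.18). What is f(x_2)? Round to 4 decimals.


FISTA on f(x) = 5*x^2 - 1*x + 1.18*|x|
L = 10, alpha = 0.05
Iteration 1: beta = 0.0, y = -4.2137 + 0.0*(-4.2137 + 4.2137) = -4.2137
  grad(y) = -43.137, v = y - alpha*grad = -2.0569
  prox(v) = soft_thresh(-2.0569, 0.059) = -1.9979
Iteration 2: beta = 0.3333, y = -1.9979 + 0.3333*(-1.9979 + 4.2137) = -1.2592
  grad(y) = -13.5923, v = y - alpha*grad = -0.5796
  prox(v) = soft_thresh(-0.5796, 0.059) = -0.5206
f(x_2) = 5*(-0.5206)^2 - 1*(-0.5206) + 1.18*|-0.5206| = 2.4902


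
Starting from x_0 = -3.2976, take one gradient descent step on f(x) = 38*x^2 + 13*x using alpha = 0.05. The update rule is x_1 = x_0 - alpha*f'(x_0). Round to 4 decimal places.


We compute the gradient at x_0 and apply the update.
f'(x) = 76*x + 13
f'(-3.2976) = 76*-3.2976 + 13 = -237.6176
x_1 = -3.2976 - 0.05*-237.6176 = 8.5833


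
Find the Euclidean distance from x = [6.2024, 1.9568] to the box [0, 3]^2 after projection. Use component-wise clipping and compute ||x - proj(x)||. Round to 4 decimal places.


Project each component onto [0, 3].
clip(6.2024) = 3.0, clip(1.9568) = 1.9568
Projection = [3.0, 1.9568]
Squared diffs: [10.2554, 0.0]
Distance = sqrt(10.2554) = 3.2024


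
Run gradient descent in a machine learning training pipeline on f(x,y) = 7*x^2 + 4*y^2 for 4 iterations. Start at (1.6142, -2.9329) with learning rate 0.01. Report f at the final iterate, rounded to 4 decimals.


Gradient descent on f(x,y) = 7*x^2 + 4*y^2.
Starting point: (1.6142, -2.9329), alpha = 0.01
Step 1: grad_x = 2*7*1.6142 = 22.5988, grad_y = 2*4*-2.9329 = -23.4632
  x_1 = 1.6142 - 0.01*22.5988 = 1.3882
  y_1 = -2.9329 - 0.01*-23.4632 = -2.6983
Step 2: grad_x = 2*7*1.3882 = 19.435, grad_y = 2*4*-2.6983 = -21.5861
  x_2 = 1.3882 - 0.01*19.435 = 1.1939
  y_2 = -2.6983 - 0.01*-21.5861 = -2.4824
Step 3: grad_x = 2*7*1.1939 = 16.7141, grad_y = 2*4*-2.4824 = -19.8593
  x_3 = 1.1939 - 0.01*16.7141 = 1.0267
  y_3 = -2.4824 - 0.01*-19.8593 = -2.2838
Step 4: grad_x = 2*7*1.0267 = 14.3741, grad_y = 2*4*-2.2838 = -18.2705
  x_4 = 1.0267 - 0.01*14.3741 = 0.883
  y_4 = -2.2838 - 0.01*-18.2705 = -2.1011
f(0.883, -2.1011) = 7*0.883^2 + 4*(-2.1011)^2 = 23.1162


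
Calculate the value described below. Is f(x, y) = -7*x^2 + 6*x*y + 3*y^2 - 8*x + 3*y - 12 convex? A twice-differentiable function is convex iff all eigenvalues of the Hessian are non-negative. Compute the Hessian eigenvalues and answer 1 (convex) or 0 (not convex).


The Hessian of f(x,y) = -7*x^2 + 6*x*y + 3*y^2 - 8*x + 3*y - 12 is:
H = [[-14, 6], [6, 6]]
Trace = -14 + 6 = -8
Determinant = -14*6 - (6)^2 = -120
Discriminant = (-8)^2 - 4*-120 = 544.0
Eigenvalues: lambda_1 = -15.6619, lambda_2 = 7.6619
The function is not convex.

0


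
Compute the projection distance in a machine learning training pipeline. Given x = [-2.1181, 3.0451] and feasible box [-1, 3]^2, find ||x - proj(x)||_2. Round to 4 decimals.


Project each component onto [-1, 3].
clip(-2.1181) = -1.0, clip(3.0451) = 3.0
Projection = [-1.0, 3.0]
Squared diffs: [1.2501, 0.002]
Distance = sqrt(1.2521) = 1.119


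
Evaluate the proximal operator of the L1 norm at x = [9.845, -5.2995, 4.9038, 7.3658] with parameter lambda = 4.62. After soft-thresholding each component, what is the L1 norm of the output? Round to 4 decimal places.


Soft-thresholding with lambda = 4.62:
prox(9.845) = sign(9.845)*max(|9.845| - 4.62, 0) = 5.225
prox(-5.2995) = sign(-5.2995)*max(|-5.2995| - 4.62, 0) = -0.6795
prox(4.9038) = sign(4.9038)*max(|4.9038| - 4.62, 0) = 0.2838
prox(7.3658) = sign(7.3658)*max(|7.3658| - 4.62, 0) = 2.7458
prox(x) = [5.225, -0.6795, 0.2838, 2.7458]
||prox(x)||_1 = 5.225 + 0.6795 + 0.2838 + 2.7458 = 8.9341


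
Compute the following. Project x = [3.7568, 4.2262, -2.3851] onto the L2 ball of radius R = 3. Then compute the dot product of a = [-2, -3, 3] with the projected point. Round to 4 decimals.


Step 1: Compute ||x|| (intermediates to 6 decimals).
||x|| = sqrt(3.7568^2 + 4.2262^2 + (-2.3851)^2) = 6.13702
Step 2: Project.
Since ||x|| > R, scale = R/||x|| = 3/6.13702 = 0.488837, proj(x) = scale * x
proj(x) = [1.836463, 2.065923, -1.165925]
Step 3: Dot product.
a^T * proj(x) = -2*1.836463 - 3*2.065923 + 3*(-1.165925) = -13.3685


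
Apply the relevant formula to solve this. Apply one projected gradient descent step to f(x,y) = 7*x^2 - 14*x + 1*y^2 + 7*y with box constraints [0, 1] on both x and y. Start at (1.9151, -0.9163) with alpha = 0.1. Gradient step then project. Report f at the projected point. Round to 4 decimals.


Step 1: Compute gradient at (1.9151, -0.9163).
grad_x = 2*7*1.9151 - 14 = 12.8114
grad_y = 2*1*-0.9163 + 7 = 5.1674
Step 2: Gradient step.
x_raw = 1.9151 - 0.1*12.8114 = 0.634
y_raw = -0.9163 - 0.1*5.1674 = -1.433
Step 3: Project onto [0, 1].
x_proj = clip(0.634) = 0.634
y_proj = clip(-1.433) = 0.0
Step 4: Evaluate f.
f(0.634, 0.0) = -6.0621


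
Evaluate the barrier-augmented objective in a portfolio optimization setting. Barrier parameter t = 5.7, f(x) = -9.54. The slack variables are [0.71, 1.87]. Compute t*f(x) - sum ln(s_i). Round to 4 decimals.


Step 1: Compute log-barrier.
ln values: [-0.3425, 0.6259]
phi = -(-0.3425 + 0.6259) = -0.2834
Step 2: Compute augmented objective.
t*f(x) = 5.7*-9.54 = -54.378
Total = -54.378 - 0.2834 = -54.6614


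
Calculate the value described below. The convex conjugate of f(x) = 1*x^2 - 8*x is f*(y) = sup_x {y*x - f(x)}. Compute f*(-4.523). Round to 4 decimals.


f*(y) = sup_x {y*x - a*x^2 - b*x} = sup_x {(y-b)*x - a*x^2}
FOC: (y - b) - 2a*x = 0 => x* = (y - b)/(2a)
x* = (-4.523 + 8)/(2*1) = 1.7385
f*(-4.523) = (y-b)^2/(4a) = (-4.523 + 8)^2/(4*1)
= 12.0895/4 = 3.0224


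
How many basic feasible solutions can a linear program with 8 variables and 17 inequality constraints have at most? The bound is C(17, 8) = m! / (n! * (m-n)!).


Each vertex corresponds to some choice of n active constraints out of m, so the number of vertices is at most C(m, n) = m! / (n!(m-n)!).
m = 17, n = 8
Numerator: 17 * 16 * 15 * 14 * 13 * 12 * 11 * 10
Denominator: 8! = 40320
C(17, 8) = 24310


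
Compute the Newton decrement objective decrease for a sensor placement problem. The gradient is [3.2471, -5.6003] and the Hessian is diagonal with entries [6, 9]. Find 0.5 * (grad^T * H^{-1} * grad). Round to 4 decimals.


Step 1: H is diagonal, so H^(-1) * g = [0.5412, -0.6223].
Step 2: g^T H^(-1) g = sum_i g_i^2 / H_ii
  = (3.2471)^2/6 + (-5.6003)^2/9
  = 1.7573 + 3.4848 = 5.2421
Step 3: Objective decrease = 0.5 * g^T H^(-1) g = 2.621


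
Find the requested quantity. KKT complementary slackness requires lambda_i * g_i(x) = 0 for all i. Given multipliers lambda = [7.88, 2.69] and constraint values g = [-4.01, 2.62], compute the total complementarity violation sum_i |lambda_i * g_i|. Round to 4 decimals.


KKT complementary slackness check:
lambda_1 * g_1 = 7.88 * -4.01 = -31.5988
lambda_2 * g_2 = 2.69 * 2.62 = 7.0478
Total violation = 31.5988 + 7.0478 = 38.6466


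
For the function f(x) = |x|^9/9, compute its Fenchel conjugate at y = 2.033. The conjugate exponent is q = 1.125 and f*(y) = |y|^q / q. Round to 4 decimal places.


The conjugate exponent q satisfies 1/p + 1/q = 1.
p = 9, so q = 9/(9 - 1) = 1.125
|y|^q = 2.033^1.125 = 2.2215
f*(2.033) = 2.2215 / 1.125 = 1.9747


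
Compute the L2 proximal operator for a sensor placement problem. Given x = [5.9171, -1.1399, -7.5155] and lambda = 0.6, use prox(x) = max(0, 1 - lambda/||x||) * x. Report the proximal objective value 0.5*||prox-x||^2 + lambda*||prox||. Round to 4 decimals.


Step 1: Compute ||x||.
||x|| = 9.633
Step 2: Compute scaling factor.
scale = max(0, 1 - 0.6/9.633) = 0.9377
Step 3: prox(x) = [5.5485, -1.0689, -7.0474]
||prox(x)|| = 9.033
Step 4: Proximal objective.
0.5*||prox-x||^2 = 0.18
lambda*||prox|| = 5.4198
Total = 5.5998


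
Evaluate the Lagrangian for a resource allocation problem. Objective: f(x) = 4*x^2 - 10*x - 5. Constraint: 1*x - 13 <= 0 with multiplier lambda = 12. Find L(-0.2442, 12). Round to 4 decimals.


Step 1: Evaluate f(x).
f(-0.2442) = 4*(-0.2442)^2 - 10*(-0.2442) - 5 = -2.3195
Step 2: Evaluate g(x).
g(-0.2442) = 1*-0.2442 - 13 = -13.2442
Step 3: Compute Lagrangian.
L = -2.3195 + 12*-13.2442 = -161.2499


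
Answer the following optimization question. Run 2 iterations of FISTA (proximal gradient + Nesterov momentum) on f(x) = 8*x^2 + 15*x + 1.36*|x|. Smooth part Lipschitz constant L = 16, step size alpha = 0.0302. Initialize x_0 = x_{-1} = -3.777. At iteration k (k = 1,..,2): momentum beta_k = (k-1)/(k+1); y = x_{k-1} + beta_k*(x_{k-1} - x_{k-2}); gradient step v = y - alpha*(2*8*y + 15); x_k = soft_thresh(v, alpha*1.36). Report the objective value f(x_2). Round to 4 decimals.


FISTA on f(x) = 8*x^2 + 15*x + 1.36*|x|
L = 16, alpha = 0.0302
Iteration 1: beta = 0.0, y = -3.777 + 0.0*(-3.777 + 3.777) = -3.777
  grad(y) = -45.432, v = y - alpha*grad = -2.405
  prox(v) = soft_thresh(-2.405, 0.0411) = -2.3639
Iteration 2: beta = 0.3333, y = -2.3639 + 0.3333*(-2.3639 + 3.777) = -1.8928
  grad(y) = -15.2855, v = y - alpha*grad = -1.4312
  prox(v) = soft_thresh(-1.4312, 0.0411) = -1.3901
f(x_2) = 8*(-1.3901)^2 + 15*(-1.3901) + 1.36*|-1.3901| = -3.5015


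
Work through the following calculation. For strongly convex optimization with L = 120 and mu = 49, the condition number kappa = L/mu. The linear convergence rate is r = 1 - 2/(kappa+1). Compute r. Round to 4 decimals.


Step 1: Compute the condition number.
kappa = L/mu = 120/49 = 2.449
Step 2: Compute the convergence rate.
r = 1 - 2/(kappa + 1) = 1 - 2*mu/(L + mu) = (L - mu)/(L + mu) = 71/169 = 0.4201


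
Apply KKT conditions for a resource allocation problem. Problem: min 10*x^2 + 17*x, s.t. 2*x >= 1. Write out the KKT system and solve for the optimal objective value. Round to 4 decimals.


Step 1: Try lambda = 0 (constraint inactive).
x_unc = -17/(2*10) = -0.85
Check: 2*-0.85 = -1.7 < 1 -- violated!
Step 2: Constraint must be active: 2*x = 1
x* = 1/2 = 0.5
lambda = (2*10*0.5 + 17)/2 = 13.5
Step 3: Compute optimal value.
f(x*) = 10*0.5^2 + 17*0.5 = 11.0


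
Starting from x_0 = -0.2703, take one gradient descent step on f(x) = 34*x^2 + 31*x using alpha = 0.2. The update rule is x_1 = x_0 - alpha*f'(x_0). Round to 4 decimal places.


We compute the gradient at x_0 and apply the update.
f'(x) = 68*x + 31
f'(-0.2703) = 68*-0.2703 + 31 = 12.6196
x_1 = -0.2703 - 0.2*12.6196 = -2.7942


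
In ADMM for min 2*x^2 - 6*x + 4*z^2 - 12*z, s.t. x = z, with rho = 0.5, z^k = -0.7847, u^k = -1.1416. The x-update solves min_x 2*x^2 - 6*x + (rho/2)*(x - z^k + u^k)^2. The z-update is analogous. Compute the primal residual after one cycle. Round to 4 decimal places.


ADMM iteration with rho = 0.5, z^k = -0.7847, u^k = -1.1416
Step 1: x-update.
Minimize 2*x^2 - 6*x + (0.5/2)*(x + 0.7847 - 1.1416)^2
FOC: (2*2 + 0.5)*x = 6 + 0.5*(-0.7847 + 1.1416)
x^{k+1} = 1.373
Step 2: z-update.
Minimize 4*z^2 - 12*z + (0.5/2)*(1.373 - z - 1.1416)^2
FOC: (2*4 + 0.5)*z = 12 + 0.5*(1.373 - 1.1416)
z^{k+1} = 1.4254
Step 3: u-update.
u^{k+1} = -1.1416 + 1.373 - 1.4254 = -1.194
Step 4: Primal residual = |1.373 - 1.4254| = 0.0524


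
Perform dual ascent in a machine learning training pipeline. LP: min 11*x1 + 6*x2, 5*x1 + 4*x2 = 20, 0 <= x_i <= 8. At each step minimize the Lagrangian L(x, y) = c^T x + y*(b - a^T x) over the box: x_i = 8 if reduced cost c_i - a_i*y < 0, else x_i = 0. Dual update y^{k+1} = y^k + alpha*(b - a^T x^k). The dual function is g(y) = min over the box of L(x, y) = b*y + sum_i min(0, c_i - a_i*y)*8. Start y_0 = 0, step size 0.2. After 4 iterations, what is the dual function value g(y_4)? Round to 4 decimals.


Dual ascent for LP: min 11*x1 + 6*x2, 5*x1 + 4*x2 = 20, 0 <= x_i <= 8
Step 1: y^k = 0.0, reduced costs: (11.0, 6.0)
  x^k = (0.0, 0.0), subgradient = b - a^T x = 20.0
  y^{k+1} = 0.0 + 0.2*20.0 = 4.0
Step 2: y^k = 4.0, reduced costs: (-9.0, -10.0)
  x^k = (8.0, 8.0), subgradient = b - a^T x = -52.0
  y^{k+1} = 4.0 + 0.2*-52.0 = -6.4
Step 3: y^k = -6.4, reduced costs: (43.0, 31.6)
  x^k = (0.0, 0.0), subgradient = b - a^T x = 20.0
  y^{k+1} = -6.4 + 0.2*20.0 = -2.4
Step 4: y^k = -2.4, reduced costs: (23.0, 15.6)
  x^k = (0.0, 0.0), subgradient = b - a^T x = 20.0
  y^{k+1} = -2.4 + 0.2*20.0 = 1.6
Dual objective at y_4 = 1.6: reduced costs (3.0, -0.4), box minimizer x = (0.0, 8.0)
g(y_4) = b*y + (c1 - a1*y)*x1 + (c2 - a2*y)*x2 = 20*1.6 + 3.0*0.0 + (-0.4)*8.0 = 32.0 + 0.0 - 3.2 = 28.8


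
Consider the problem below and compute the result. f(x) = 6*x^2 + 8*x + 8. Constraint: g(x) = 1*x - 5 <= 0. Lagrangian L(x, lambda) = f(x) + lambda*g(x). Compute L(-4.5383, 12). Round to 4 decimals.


Step 1: Evaluate f(x).
f(-4.5383) = 6*(-4.5383)^2 + 8*(-4.5383) + 8 = 95.2706
Step 2: Evaluate g(x).
g(-4.5383) = 1*-4.5383 - 5 = -9.5383
Step 3: Compute Lagrangian.
L = 95.2706 + 12*-9.5383 = -19.189


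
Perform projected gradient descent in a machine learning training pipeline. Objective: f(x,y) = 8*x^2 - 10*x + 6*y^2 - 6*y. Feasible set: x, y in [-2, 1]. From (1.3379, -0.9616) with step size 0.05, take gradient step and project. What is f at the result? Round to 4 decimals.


Step 1: Compute gradient at (1.3379, -0.9616).
grad_x = 2*8*1.3379 - 10 = 11.4064
grad_y = 2*6*-0.9616 - 6 = -17.5392
Step 2: Gradient step.
x_raw = 1.3379 - 0.05*11.4064 = 0.7676
y_raw = -0.9616 - 0.05*-17.5392 = -0.0846
Step 3: Project onto [-2, 1].
x_proj = clip(0.7676) = 0.7676
y_proj = clip(-0.0846) = -0.0846
Step 4: Evaluate f.
f(0.7676, -0.0846) = -2.4115


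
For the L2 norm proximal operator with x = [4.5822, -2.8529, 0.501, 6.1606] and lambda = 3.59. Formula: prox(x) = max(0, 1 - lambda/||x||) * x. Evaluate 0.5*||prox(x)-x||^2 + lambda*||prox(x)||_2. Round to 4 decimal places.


Step 1: Compute ||x||.
||x|| = 8.2061
Step 2: Compute scaling factor.
scale = max(0, 1 - 3.59/8.2061) = 0.5625
Step 3: prox(x) = [2.5776, -1.6048, 0.2818, 3.4655]
||prox(x)|| = 4.6161
Step 4: Proximal objective.
0.5*||prox-x||^2 = 6.4441
lambda*||prox|| = 16.5718
Total = 23.0157


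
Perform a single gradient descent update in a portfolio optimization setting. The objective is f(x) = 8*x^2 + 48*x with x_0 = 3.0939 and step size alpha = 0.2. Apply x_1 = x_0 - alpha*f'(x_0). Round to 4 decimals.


We compute the gradient at x_0 and apply the update.
f'(x) = 16*x + 48
f'(3.0939) = 16*3.0939 + 48 = 97.5024
x_1 = 3.0939 - 0.2*97.5024 = -16.4066


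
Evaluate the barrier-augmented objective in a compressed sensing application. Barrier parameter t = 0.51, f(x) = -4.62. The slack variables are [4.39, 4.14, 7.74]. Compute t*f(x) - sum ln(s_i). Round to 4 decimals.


Step 1: Compute log-barrier.
ln values: [1.4793, 1.4207, 2.0464]
phi = -(1.4793 + 1.4207 + 2.0464) = -4.9464
Step 2: Compute augmented objective.
t*f(x) = 0.51*-4.62 = -2.3562
Total = -2.3562 - 4.9464 = -7.3026


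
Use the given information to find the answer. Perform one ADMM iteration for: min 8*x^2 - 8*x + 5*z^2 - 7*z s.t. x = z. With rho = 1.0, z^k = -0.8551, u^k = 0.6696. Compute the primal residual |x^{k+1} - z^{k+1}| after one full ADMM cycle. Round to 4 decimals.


ADMM iteration with rho = 1.0, z^k = -0.8551, u^k = 0.6696
Step 1: x-update.
Minimize 8*x^2 - 8*x + (1.0/2)*(x + 0.8551 + 0.6696)^2
FOC: (2*8 + 1.0)*x = 8 + 1.0*(-0.8551 - 0.6696)
x^{k+1} = 0.3809
Step 2: z-update.
Minimize 5*z^2 - 7*z + (1.0/2)*(0.3809 - z + 0.6696)^2
FOC: (2*5 + 1.0)*z = 7 + 1.0*(0.3809 + 0.6696)
z^{k+1} = 0.7319
Step 3: u-update.
u^{k+1} = 0.6696 + 0.3809 - 0.7319 = 0.3186
Step 4: Primal residual = |0.3809 - 0.7319| = 0.351


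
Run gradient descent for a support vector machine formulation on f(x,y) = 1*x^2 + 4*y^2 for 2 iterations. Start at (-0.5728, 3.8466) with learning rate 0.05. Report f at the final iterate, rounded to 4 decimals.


Gradient descent on f(x,y) = 1*x^2 + 4*y^2.
Starting point: (-0.5728, 3.8466), alpha = 0.05
Step 1: grad_x = 2*1*-0.5728 = -1.1456, grad_y = 2*4*3.8466 = 30.7728
  x_1 = -0.5728 - 0.05*-1.1456 = -0.5155
  y_1 = 3.8466 - 0.05*30.7728 = 2.308
Step 2: grad_x = 2*1*-0.5155 = -1.031, grad_y = 2*4*2.308 = 18.4637
  x_2 = -0.5155 - 0.05*-1.031 = -0.464
  y_2 = 2.308 - 0.05*18.4637 = 1.3848
f(-0.464, 1.3848) = 1*(-0.464)^2 + 4*1.3848^2 = 7.8857


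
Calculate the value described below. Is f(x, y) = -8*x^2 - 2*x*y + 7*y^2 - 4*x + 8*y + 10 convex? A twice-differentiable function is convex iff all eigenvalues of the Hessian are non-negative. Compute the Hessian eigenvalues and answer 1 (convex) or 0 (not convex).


The Hessian of f(x,y) = -8*x^2 - 2*x*y + 7*y^2 - 4*x + 8*y + 10 is:
H = [[-16, -2], [-2, 14]]
Trace = -16 + 14 = -2
Determinant = -16*14 - (-2)^2 = -228
Discriminant = (-2)^2 - 4*-228 = 916.0
Eigenvalues: lambda_1 = -16.1327, lambda_2 = 14.1327
The function is not convex.

0


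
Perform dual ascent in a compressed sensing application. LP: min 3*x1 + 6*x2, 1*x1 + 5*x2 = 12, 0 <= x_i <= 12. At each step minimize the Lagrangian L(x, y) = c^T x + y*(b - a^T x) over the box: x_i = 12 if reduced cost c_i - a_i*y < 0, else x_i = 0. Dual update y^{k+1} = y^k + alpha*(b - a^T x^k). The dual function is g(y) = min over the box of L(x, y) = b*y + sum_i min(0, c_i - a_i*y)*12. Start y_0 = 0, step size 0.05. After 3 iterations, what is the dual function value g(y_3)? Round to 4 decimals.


Dual ascent for LP: min 3*x1 + 6*x2, 1*x1 + 5*x2 = 12, 0 <= x_i <= 12
Step 1: y^k = 0.0, reduced costs: (3.0, 6.0)
  x^k = (0.0, 0.0), subgradient = b - a^T x = 12.0
  y^{k+1} = 0.0 + 0.05*12.0 = 0.6
Step 2: y^k = 0.6, reduced costs: (2.4, 3.0)
  x^k = (0.0, 0.0), subgradient = b - a^T x = 12.0
  y^{k+1} = 0.6 + 0.05*12.0 = 1.2
Step 3: y^k = 1.2, reduced costs: (1.8, 0.0)
  x^k = (0.0, 0.0), subgradient = b - a^T x = 12.0
  y^{k+1} = 1.2 + 0.05*12.0 = 1.8
Dual objective at y_3 = 1.8: reduced costs (1.2, -3.0), box minimizer x = (0.0, 12.0)
g(y_3) = b*y + (c1 - a1*y)*x1 + (c2 - a2*y)*x2 = 12*1.8 + 1.2*0.0 + (-3.0)*12.0 = 21.6 + 0.0 - 36.0 = -14.4


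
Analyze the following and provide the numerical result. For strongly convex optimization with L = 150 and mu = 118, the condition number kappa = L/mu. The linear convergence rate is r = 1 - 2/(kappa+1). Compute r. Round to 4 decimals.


Step 1: Compute the condition number.
kappa = L/mu = 150/118 = 1.2712
Step 2: Compute the convergence rate.
r = 1 - 2/(kappa + 1) = 1 - 2*mu/(L + mu) = (L - mu)/(L + mu) = 32/268 = 0.1194


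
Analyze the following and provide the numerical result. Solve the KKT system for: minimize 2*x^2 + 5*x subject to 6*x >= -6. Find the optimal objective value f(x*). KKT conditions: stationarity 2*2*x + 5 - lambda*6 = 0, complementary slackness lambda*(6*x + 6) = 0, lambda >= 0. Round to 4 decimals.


Step 1: Try lambda = 0 (constraint inactive).
x_unc = -5/(2*2) = -1.25
Check: 6*-1.25 = -7.5 < -6 -- violated!
Step 2: Constraint must be active: 6*x = -6
x* = -6/6 = -1.0
lambda = (2*2*(-1.0) + 5)/6 = 0.1667
Step 3: Compute optimal value.
f(x*) = 2*(-1.0)^2 + 5*(-1.0) = -3.0


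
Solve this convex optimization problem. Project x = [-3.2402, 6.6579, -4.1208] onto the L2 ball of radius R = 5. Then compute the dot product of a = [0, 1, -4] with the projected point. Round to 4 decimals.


Step 1: Compute ||x|| (intermediates to 6 decimals).
||x|| = sqrt((-3.2402)^2 + 6.6579^2 + (-4.1208)^2) = 8.473932
Step 2: Project.
Since ||x|| > R, scale = R/||x|| = 5/8.473932 = 0.590045, proj(x) = scale * x
proj(x) = [-1.911864, 3.928461, -2.431457]
Step 3: Dot product.
a^T * proj(x) = 0*(-1.911864) + 1*3.928461 - 4*(-2.431457) = 13.6543


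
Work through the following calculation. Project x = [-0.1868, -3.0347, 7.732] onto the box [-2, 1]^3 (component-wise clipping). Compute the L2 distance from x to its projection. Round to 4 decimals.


Project each component onto [-2, 1].
clip(-0.1868) = -0.1868, clip(-3.0347) = -2.0, clip(7.732) = 1.0
Projection = [-0.1868, -2.0, 1.0]
Squared diffs: [0.0, 1.0706, 45.3198]
Distance = sqrt(46.3904) = 6.8111


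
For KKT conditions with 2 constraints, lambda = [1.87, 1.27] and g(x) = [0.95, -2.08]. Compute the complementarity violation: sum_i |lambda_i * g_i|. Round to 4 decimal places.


KKT complementary slackness check:
lambda_1 * g_1 = 1.87 * 0.95 = 1.7765
lambda_2 * g_2 = 1.27 * -2.08 = -2.6416
Total violation = 1.7765 + 2.6416 = 4.4181


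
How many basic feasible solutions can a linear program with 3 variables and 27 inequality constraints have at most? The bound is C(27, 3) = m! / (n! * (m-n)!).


Each vertex corresponds to some choice of n active constraints out of m, so the number of vertices is at most C(m, n) = m! / (n!(m-n)!).
m = 27, n = 3
Numerator: 27 * 26 * 25
Denominator: 3! = 6
C(27, 3) = 2925


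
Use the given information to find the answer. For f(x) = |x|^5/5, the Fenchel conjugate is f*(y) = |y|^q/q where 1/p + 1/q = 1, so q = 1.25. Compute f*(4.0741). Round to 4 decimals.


The conjugate exponent q satisfies 1/p + 1/q = 1.
p = 5, so q = 5/(5 - 1) = 1.25
|y|^q = 4.0741^1.25 = 5.7881
f*(4.0741) = 5.7881 / 1.25 = 4.6305


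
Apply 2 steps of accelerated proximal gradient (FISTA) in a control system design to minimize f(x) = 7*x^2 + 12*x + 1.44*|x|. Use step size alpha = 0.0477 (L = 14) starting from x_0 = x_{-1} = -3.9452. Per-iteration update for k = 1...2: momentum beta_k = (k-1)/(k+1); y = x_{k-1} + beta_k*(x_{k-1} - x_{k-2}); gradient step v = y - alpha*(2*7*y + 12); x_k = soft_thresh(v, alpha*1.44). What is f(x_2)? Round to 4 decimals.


FISTA on f(x) = 7*x^2 + 12*x + 1.44*|x|
L = 14, alpha = 0.0477
Iteration 1: beta = 0.0, y = -3.9452 + 0.0*(-3.9452 + 3.9452) = -3.9452
  grad(y) = -43.2328, v = y - alpha*grad = -1.883
  prox(v) = soft_thresh(-1.883, 0.0687) = -1.8143
Iteration 2: beta = 0.3333, y = -1.8143 + 0.3333*(-1.8143 + 3.9452) = -1.104
  grad(y) = -3.4561, v = y - alpha*grad = -0.9392
  prox(v) = soft_thresh(-0.9392, 0.0687) = -0.8705
f(x_2) = 7*(-0.8705)^2 + 12*(-0.8705) + 1.44*|-0.8705| = -3.8881


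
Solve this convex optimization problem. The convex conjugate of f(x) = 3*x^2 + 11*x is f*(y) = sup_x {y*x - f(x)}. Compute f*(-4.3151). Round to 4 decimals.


f*(y) = sup_x {y*x - a*x^2 - b*x} = sup_x {(y-b)*x - a*x^2}
FOC: (y - b) - 2a*x = 0 => x* = (y - b)/(2a)
x* = (-4.3151 - 11)/(2*3) = -2.5525
f*(-4.3151) = (y-b)^2/(4a) = (-4.3151 - 11)^2/(4*3)
= 234.5523/12 = 19.546


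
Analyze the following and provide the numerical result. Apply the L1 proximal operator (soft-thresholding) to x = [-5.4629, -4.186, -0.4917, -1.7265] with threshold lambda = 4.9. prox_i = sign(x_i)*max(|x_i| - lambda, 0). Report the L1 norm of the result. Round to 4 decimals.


Soft-thresholding with lambda = 4.9:
prox(-5.4629) = sign(-5.4629)*max(|-5.4629| - 4.9, 0) = -0.5629
prox(-4.186) = sign(-4.186)*max(|-4.186| - 4.9, 0) = 0.0
prox(-0.4917) = sign(-0.4917)*max(|-0.4917| - 4.9, 0) = 0.0
prox(-1.7265) = sign(-1.7265)*max(|-1.7265| - 4.9, 0) = 0.0
prox(x) = [-0.5629, 0.0, 0.0, 0.0]
||prox(x)||_1 = 0.5629 + 0.0 + 0.0 + 0.0 = 0.5629


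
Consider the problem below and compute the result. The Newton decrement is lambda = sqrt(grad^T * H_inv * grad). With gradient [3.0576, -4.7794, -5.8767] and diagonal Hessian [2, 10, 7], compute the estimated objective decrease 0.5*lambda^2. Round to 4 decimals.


Step 1: H is diagonal, so H^(-1) * g = [1.5288, -0.4779, -0.8395].
Step 2: g^T H^(-1) g = sum_i g_i^2 / H_ii
  = (3.0576)^2/2 + (-4.7794)^2/10 + (-5.8767)^2/7
  = 4.6745 + 2.2843 + 4.9337 = 11.8924
Step 3: Objective decrease = 0.5 * g^T H^(-1) g = 5.9462


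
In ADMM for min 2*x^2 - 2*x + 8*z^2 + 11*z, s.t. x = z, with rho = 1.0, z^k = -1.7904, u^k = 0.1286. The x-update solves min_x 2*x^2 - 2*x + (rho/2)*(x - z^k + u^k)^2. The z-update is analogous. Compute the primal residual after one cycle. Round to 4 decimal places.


ADMM iteration with rho = 1.0, z^k = -1.7904, u^k = 0.1286
Step 1: x-update.
Minimize 2*x^2 - 2*x + (1.0/2)*(x + 1.7904 + 0.1286)^2
FOC: (2*2 + 1.0)*x = 2 + 1.0*(-1.7904 - 0.1286)
x^{k+1} = 0.0162
Step 2: z-update.
Minimize 8*z^2 + 11*z + (1.0/2)*(0.0162 - z + 0.1286)^2
FOC: (2*8 + 1.0)*z = -11 + 1.0*(0.0162 + 0.1286)
z^{k+1} = -0.6385
Step 3: u-update.
u^{k+1} = 0.1286 + 0.0162 + 0.6385 = 0.7833
Step 4: Primal residual = |0.0162 + 0.6385| = 0.6547


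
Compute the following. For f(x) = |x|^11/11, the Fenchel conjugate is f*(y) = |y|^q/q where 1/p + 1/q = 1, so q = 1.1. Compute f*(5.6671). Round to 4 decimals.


The conjugate exponent q satisfies 1/p + 1/q = 1.
p = 11, so q = 11/(11 - 1) = 1.1
|y|^q = 5.6671^1.1 = 6.7406
f*(5.6671) = 6.7406 / 1.1 = 6.1278


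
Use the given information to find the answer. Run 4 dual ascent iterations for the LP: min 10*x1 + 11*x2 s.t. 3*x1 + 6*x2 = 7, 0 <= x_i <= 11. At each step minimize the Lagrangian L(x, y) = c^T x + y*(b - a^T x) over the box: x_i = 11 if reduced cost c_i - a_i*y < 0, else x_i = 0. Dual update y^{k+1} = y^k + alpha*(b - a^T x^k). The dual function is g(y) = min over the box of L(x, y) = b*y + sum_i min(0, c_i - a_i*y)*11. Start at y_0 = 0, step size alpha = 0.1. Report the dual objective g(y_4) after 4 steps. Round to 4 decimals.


Dual ascent for LP: min 10*x1 + 11*x2, 3*x1 + 6*x2 = 7, 0 <= x_i <= 11
Step 1: y^k = 0.0, reduced costs: (10.0, 11.0)
  x^k = (0.0, 0.0), subgradient = b - a^T x = 7.0
  y^{k+1} = 0.0 + 0.1*7.0 = 0.7
Step 2: y^k = 0.7, reduced costs: (7.9, 6.8)
  x^k = (0.0, 0.0), subgradient = b - a^T x = 7.0
  y^{k+1} = 0.7 + 0.1*7.0 = 1.4
Step 3: y^k = 1.4, reduced costs: (5.8, 2.6)
  x^k = (0.0, 0.0), subgradient = b - a^T x = 7.0
  y^{k+1} = 1.4 + 0.1*7.0 = 2.1
Step 4: y^k = 2.1, reduced costs: (3.7, -1.6)
  x^k = (0.0, 11.0), subgradient = b - a^T x = -59.0
  y^{k+1} = 2.1 + 0.1*-59.0 = -3.8
Dual objective at y_4 = -3.8: reduced costs (21.4, 33.8), box minimizer x = (0.0, 0.0)
g(y_4) = b*y + (c1 - a1*y)*x1 + (c2 - a2*y)*x2 = 7*(-3.8) + 21.4*0.0 + 33.8*0.0 = -26.6 + 0.0 + 0.0 = -26.6


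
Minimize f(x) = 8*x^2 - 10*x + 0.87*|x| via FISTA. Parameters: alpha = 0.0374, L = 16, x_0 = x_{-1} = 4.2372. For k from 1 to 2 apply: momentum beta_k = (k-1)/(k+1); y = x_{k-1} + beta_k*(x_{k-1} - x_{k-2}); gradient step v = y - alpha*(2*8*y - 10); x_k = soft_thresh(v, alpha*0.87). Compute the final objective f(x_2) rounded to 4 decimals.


FISTA on f(x) = 8*x^2 - 10*x + 0.87*|x|
L = 16, alpha = 0.0374
Iteration 1: beta = 0.0, y = 4.2372 + 0.0*(4.2372 - 4.2372) = 4.2372
  grad(y) = 57.7952, v = y - alpha*grad = 2.0757
  prox(v) = soft_thresh(2.0757, 0.0325) = 2.0431
Iteration 2: beta = 0.3333, y = 2.0431 + 0.3333*(2.0431 - 4.2372) = 1.3118
  grad(y) = 10.9882, v = y - alpha*grad = 0.9008
  prox(v) = soft_thresh(0.9008, 0.0325) = 0.8683
f(x_2) = 8*0.8683^2 - 10*0.8683 + 0.87*|0.8683| = -1.8962


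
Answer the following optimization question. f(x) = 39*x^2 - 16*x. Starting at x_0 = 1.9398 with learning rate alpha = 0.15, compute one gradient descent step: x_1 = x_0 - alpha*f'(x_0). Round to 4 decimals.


We compute the gradient at x_0 and apply the update.
f'(x) = 78*x - 16
f'(1.9398) = 78*1.9398 - 16 = 135.3044
x_1 = 1.9398 - 0.15*135.3044 = -18.3559


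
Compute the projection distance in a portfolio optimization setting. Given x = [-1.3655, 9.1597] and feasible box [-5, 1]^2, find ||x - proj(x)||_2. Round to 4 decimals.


Project each component onto [-5, 1].
clip(-1.3655) = -1.3655, clip(9.1597) = 1.0
Projection = [-1.3655, 1.0]
Squared diffs: [0.0, 66.5807]
Distance = sqrt(66.5807) = 8.1597


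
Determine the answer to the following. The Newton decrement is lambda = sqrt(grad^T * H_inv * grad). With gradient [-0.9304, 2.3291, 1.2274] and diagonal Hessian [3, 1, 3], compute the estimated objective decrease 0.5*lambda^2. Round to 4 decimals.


Step 1: H is diagonal, so H^(-1) * g = [-0.3101, 2.3291, 0.4091].
Step 2: g^T H^(-1) g = sum_i g_i^2 / H_ii
  = (-0.9304)^2/3 + (2.3291)^2/1 + (1.2274)^2/3
  = 0.2885 + 5.4247 + 0.5022 = 6.2154
Step 3: Objective decrease = 0.5 * g^T H^(-1) g = 3.1077


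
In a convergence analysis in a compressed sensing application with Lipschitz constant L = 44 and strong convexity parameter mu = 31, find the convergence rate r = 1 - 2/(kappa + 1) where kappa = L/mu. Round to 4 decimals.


Step 1: Compute the condition number.
kappa = L/mu = 44/31 = 1.4194
Step 2: Compute the convergence rate.
r = 1 - 2/(kappa + 1) = 1 - 2*mu/(L + mu) = (L - mu)/(L + mu) = 13/75 = 0.1733


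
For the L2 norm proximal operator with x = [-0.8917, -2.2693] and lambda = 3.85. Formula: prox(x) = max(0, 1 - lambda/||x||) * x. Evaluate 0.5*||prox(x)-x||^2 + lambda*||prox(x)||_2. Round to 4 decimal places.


Step 1: Compute ||x||.
||x|| = 2.4382
Step 2: Compute scaling factor.
scale = max(0, 1 - 3.85/2.4382) = 0.0
Step 3: prox(x) = [-0.0, -0.0]
||prox(x)|| = 0.0
Step 4: Proximal objective.
0.5*||prox-x||^2 = 2.9724
lambda*||prox|| = 0.0
Total = 2.9724


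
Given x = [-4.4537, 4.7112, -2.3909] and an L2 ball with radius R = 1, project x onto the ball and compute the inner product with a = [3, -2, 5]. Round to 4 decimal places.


Step 1: Compute ||x|| (intermediates to 6 decimals).
||x|| = sqrt((-4.4537)^2 + 4.7112^2 + (-2.3909)^2) = 6.909939
Step 2: Project.
Since ||x|| > R, scale = R/||x|| = 1/6.909939 = 0.144719, proj(x) = scale * x
proj(x) = [-0.644535, 0.6818, -0.346009]
Step 3: Dot product.
a^T * proj(x) = 3*(-0.644535) - 2*0.6818 + 5*(-0.346009) = -5.0273


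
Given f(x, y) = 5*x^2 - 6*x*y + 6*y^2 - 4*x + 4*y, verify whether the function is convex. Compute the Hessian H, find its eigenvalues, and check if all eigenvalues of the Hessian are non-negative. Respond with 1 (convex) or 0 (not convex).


The Hessian of f(x,y) = 5*x^2 - 6*x*y + 6*y^2 - 4*x + 4*y is:
H = [[10, -6], [-6, 12]]
Trace = 10 + 12 = 22
Determinant = 10*12 - (-6)^2 = 84
Discriminant = (22)^2 - 4*84 = 148.0
Eigenvalues: lambda_1 = 4.9172, lambda_2 = 17.0828
The function is convex.

1


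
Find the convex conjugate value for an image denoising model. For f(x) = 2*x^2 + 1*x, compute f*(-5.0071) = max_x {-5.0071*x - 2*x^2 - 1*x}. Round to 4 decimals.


f*(y) = sup_x {y*x - a*x^2 - b*x} = sup_x {(y-b)*x - a*x^2}
FOC: (y - b) - 2a*x = 0 => x* = (y - b)/(2a)
x* = (-5.0071 - 1)/(2*2) = -1.5018
f*(-5.0071) = (y-b)^2/(4a) = (-5.0071 - 1)^2/(4*2)
= 36.0853/8 = 4.5107


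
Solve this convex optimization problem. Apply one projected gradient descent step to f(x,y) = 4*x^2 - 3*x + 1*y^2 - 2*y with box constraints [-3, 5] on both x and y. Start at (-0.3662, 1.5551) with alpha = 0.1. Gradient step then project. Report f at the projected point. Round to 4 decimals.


Step 1: Compute gradient at (-0.3662, 1.5551).
grad_x = 2*4*-0.3662 - 3 = -5.9296
grad_y = 2*1*1.5551 - 2 = 1.1102
Step 2: Gradient step.
x_raw = -0.3662 - 0.1*-5.9296 = 0.2268
y_raw = 1.5551 - 0.1*1.1102 = 1.4441
Step 3: Project onto [-3, 5].
x_proj = clip(0.2268) = 0.2268
y_proj = clip(1.4441) = 1.4441
Step 4: Evaluate f.
f(0.2268, 1.4441) = -1.2774


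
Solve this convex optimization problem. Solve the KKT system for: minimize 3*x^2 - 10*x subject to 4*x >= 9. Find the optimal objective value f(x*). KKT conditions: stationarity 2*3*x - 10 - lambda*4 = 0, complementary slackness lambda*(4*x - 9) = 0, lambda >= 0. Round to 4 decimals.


Step 1: Try lambda = 0 (constraint inactive).
x_unc = 10/(2*3) = 1.6667
Check: 4*1.6667 = 6.6668 < 9 -- violated!
Step 2: Constraint must be active: 4*x = 9
x* = 9/4 = 2.25
lambda = (2*3*2.25 - 10)/4 = 0.875
Step 3: Compute optimal value.
f(x*) = 3*2.25^2 - 10*2.25 = -7.3125
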